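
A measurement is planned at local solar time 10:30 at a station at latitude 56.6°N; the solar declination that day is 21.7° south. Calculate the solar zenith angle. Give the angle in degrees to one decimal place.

80.6°

Hour angle H = 15° × (10.5 − 12) = -22.50°.
cos θ_z = sin(56.6°) sin(-21.7°) + cos(56.6°) cos(-21.7°) cos(-22.50°) = -0.3087 + 0.4725 = 0.1638.
θ_z = arccos(0.1638) = 80.57°.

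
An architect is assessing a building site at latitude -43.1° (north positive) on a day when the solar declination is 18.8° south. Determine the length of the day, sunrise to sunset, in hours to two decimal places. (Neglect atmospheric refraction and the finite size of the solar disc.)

14.48 hours

cos H_s = −tan(-43.1°) · tan(-18.8°) = -0.3186, so H_s = arccos(-0.3186) = 108.58°.
Day length = 2 H_s / 15° h⁻¹ = 217.16° / 15 = 14.477 h.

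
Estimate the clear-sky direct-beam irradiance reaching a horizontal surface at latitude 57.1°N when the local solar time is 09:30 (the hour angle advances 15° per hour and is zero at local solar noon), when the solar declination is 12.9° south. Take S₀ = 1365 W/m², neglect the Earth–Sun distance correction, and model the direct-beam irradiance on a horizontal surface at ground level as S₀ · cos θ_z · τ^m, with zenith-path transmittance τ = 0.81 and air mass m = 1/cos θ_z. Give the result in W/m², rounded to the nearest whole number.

Hour angle H = 15° × (9.5 − 12) = -37.50°.
cos θ_z = sin φ sin δ + cos φ cos δ cos H = (0.8396)(-0.2233) + (0.5432)(0.9748)(0.7934) = 0.2326.
Air mass m = 1/cos θ_z = 1/0.2326 = 4.299; τ^m = 0.81^4.299 = 0.4042.
Surface direct beam = 1365 × 0.2326 × 0.4042 = 128.33 W/m².

128 W/m²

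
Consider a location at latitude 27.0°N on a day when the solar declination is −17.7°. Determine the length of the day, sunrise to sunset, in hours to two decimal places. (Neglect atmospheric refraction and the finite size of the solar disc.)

The sunset hour angle satisfies cos H_s = −tan φ tan δ = 0.1626, giving H_s = 80.64°.
Day length = 2 H_s / 15° h⁻¹ = 161.28° / 15 = 10.752 h.

10.75 hours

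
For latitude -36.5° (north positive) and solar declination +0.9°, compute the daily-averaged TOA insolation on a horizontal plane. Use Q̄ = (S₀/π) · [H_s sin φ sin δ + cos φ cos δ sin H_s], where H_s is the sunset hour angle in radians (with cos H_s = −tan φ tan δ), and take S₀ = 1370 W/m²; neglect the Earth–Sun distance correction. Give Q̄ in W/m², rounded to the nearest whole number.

344 W/m²

cos H_s = −tan(-36.5°) · tan(0.9°) = 0.0116, so H_s = arccos(0.0116) = 89.34°. In radians, H_s = 1.5593.
H_s sin φ sin δ = 1.5593 × -0.5948 × 0.0157 = -0.0146.
cos φ cos δ sin H_s = 0.8039 × 0.9999 × 0.9999 = 0.8037.
Q̄ = (1370/π) × (-0.0146 + 0.8037) = 436.08 × 0.7891 = 344.11 W/m².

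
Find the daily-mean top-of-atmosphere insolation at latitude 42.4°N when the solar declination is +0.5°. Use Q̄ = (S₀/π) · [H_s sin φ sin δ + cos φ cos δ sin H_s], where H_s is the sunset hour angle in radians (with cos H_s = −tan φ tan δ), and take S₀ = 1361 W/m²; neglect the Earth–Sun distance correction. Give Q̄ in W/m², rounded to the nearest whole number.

324 W/m²

−tan φ tan δ = −(0.9131)(0.0087) = -0.0079; H_s = arccos(-0.0079) = 90.45°. In radians, H_s = 1.5787.
H_s sin φ sin δ = 1.5787 × 0.6743 × 0.0087 = 0.0093.
cos φ cos δ sin H_s = 0.7385 × 1.0000 × 1.0000 = 0.7385.
Q̄ = (1361/π) × (0.0093 + 0.7385) = 433.22 × 0.7478 = 323.96 W/m².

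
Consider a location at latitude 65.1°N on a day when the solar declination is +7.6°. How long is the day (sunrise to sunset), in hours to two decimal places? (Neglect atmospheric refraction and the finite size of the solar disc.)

14.23 hours

cos H_s = −tan(65.1°) · tan(7.6°) = -0.2874, so H_s = arccos(-0.2874) = 106.70°.
Day length = 2 H_s / 15° h⁻¹ = 213.40° / 15 = 14.227 h.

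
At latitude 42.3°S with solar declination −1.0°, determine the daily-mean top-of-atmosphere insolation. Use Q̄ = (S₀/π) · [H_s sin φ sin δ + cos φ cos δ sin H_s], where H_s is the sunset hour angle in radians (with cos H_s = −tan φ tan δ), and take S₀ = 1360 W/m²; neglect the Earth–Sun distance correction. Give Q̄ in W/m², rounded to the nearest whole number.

The sunset hour angle satisfies cos H_s = −tan φ tan δ = -0.0159, giving H_s = 90.91°. In radians, H_s = 1.5867.
H_s sin φ sin δ = 1.5867 × -0.6730 × -0.0175 = 0.0187.
cos φ cos δ sin H_s = 0.7396 × 0.9998 × 0.9999 = 0.7394.
Q̄ = (1360/π) × (0.0187 + 0.7394) = 432.90 × 0.7581 = 328.18 W/m².

328 W/m²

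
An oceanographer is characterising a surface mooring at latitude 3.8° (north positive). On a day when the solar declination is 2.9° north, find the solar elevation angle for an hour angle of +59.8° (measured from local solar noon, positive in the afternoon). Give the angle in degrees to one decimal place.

30.3°

With φ = 3.8°, δ = 2.9°, H = 59.80°: sin φ sin δ = 0.0034, cos φ cos δ cos H = 0.5013, so cos θ_z = 0.5047.
θ_z = arccos(0.5047) = 59.69°, so the elevation is 90° − 59.69° = 30.31°.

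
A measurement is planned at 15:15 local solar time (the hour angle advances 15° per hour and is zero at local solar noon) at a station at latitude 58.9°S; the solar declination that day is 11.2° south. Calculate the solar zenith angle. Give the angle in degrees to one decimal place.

60.0°

Hour angle H = 15° × (15.25 − 12) = 48.75°.
cos θ_z = sin(-58.9°) sin(-11.2°) + cos(-58.9°) cos(-11.2°) cos(48.75°) = 0.1663 + 0.3341 = 0.5004.
θ_z = arccos(0.5004) = 59.97°.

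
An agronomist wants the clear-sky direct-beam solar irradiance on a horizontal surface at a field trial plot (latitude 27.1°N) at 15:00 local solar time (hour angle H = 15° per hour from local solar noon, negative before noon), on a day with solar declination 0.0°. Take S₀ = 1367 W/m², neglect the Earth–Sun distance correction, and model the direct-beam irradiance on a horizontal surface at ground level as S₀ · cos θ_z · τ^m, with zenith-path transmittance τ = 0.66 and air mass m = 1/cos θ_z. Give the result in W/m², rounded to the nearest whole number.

445 W/m²

Hour angle H = 15° × (15 − 12) = 45.00°.
With φ = 27.1°, δ = 0.0°, H = 45.00°: sin φ sin δ = 0.0000, cos φ cos δ cos H = 0.6295, so cos θ_z = 0.6295.
Air mass m = 1/cos θ_z = 1/0.6295 = 1.589; τ^m = 0.66^1.589 = 0.5167.
Surface direct beam = 1367 × 0.6295 × 0.5167 = 444.63 W/m².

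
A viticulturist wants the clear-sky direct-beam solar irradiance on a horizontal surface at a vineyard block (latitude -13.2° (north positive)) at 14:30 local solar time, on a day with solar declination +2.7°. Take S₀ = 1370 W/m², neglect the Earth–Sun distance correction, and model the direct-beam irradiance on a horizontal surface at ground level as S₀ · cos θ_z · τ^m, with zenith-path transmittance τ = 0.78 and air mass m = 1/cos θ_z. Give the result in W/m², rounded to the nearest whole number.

752 W/m²

Hour angle H = 15° × (14.5 − 12) = 37.50°.
With φ = -13.2°, δ = 2.7°, H = 37.50°: sin φ sin δ = -0.0108, cos φ cos δ cos H = 0.7715, so cos θ_z = 0.7607.
Air mass m = 1/cos θ_z = 1/0.7607 = 1.315; τ^m = 0.78^1.315 = 0.7213.
Surface direct beam = 1370 × 0.7607 × 0.7213 = 751.71 W/m².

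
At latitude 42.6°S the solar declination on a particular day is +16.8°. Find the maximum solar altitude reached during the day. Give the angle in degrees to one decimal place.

At local solar noon the hour angle is zero, so the elevation is 90° − |φ − δ| = 90° − |-42.6° − (16.8°)| = 90° − 59.4° = 30.6°.

30.6°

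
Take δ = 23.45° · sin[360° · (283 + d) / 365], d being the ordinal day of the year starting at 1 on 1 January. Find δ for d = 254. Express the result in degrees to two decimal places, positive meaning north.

360 × (283 + 254) / 365 = 529.644°; sin(529.644°) = 0.1798.
δ = 23.45 × 0.1798 = 4.216° ≈ +4.22°.

+4.22°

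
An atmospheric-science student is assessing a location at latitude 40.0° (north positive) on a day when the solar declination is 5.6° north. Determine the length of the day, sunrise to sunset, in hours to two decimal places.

The sunset hour angle satisfies cos H_s = −tan φ tan δ = -0.0823, giving H_s = 94.72°.
Day length = 2 H_s / 15° h⁻¹ = 189.44° / 15 = 12.629 h.

12.63 hours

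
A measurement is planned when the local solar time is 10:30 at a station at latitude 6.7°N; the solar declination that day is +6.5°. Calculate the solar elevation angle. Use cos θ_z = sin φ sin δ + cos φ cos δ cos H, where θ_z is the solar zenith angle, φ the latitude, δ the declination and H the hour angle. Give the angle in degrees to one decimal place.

Hour angle H = 15° × (10.5 − 12) = -22.50°.
cos θ_z = sin φ sin δ + cos φ cos δ cos H = (0.1167)(0.1132) + (0.9932)(0.9936)(0.9239) = 0.9250.
θ_z = arccos(0.9250) = 22.33°, so the elevation is 90° − 22.33° = 67.67°.

67.7°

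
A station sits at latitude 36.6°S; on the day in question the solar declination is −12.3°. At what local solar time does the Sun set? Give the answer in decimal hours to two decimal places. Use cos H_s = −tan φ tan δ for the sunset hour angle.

18.62 h

−tan φ tan δ = −(-0.7427)(-0.2180) = -0.1619; H_s = arccos(-0.1619) = 99.32°.
Sunset is at 12 + H_s/15 = 12 + 6.621 = 18.621 h local solar time.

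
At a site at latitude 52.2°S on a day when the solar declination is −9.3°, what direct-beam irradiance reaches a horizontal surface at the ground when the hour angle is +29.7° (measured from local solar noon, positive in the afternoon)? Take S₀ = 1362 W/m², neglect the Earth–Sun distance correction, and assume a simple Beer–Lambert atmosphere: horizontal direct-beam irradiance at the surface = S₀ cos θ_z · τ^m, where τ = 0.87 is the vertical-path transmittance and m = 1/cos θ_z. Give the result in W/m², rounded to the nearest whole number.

719 W/m²

cos θ_z = sin φ sin δ + cos φ cos δ cos H = (-0.7902)(-0.1616) + (0.6129)(0.9869)(0.8686) = 0.6531.
Air mass m = 1/cos θ_z = 1/0.6531 = 1.531; τ^m = 0.87^1.531 = 0.8080.
Surface direct beam = 1362 × 0.6531 × 0.8080 = 718.73 W/m².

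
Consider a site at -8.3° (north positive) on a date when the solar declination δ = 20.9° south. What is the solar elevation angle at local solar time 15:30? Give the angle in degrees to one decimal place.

37.9°

Hour angle H = 15° × (15.5 − 12) = 52.50°.
cos θ_z = sin(-8.3°) sin(-20.9°) + cos(-8.3°) cos(-20.9°) cos(52.50°) = 0.0515 + 0.5628 = 0.6143.
θ_z = arccos(0.6143) = 52.10°, so the elevation is 90° − 52.10° = 37.90°.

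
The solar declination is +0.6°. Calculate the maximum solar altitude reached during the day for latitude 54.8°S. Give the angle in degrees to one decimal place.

34.6°

At local solar noon the hour angle is zero, so the elevation is 90° − |φ − δ| = 90° − |-54.8° − (0.6°)| = 90° − 55.4° = 34.6°.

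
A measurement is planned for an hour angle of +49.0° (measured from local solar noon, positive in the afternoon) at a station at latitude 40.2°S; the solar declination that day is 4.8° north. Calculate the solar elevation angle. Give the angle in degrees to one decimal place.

26.4°

cos θ_z = sin(-40.2°) sin(4.8°) + cos(-40.2°) cos(4.8°) cos(49.00°) = -0.0540 + 0.4993 = 0.4453.
θ_z = arccos(0.4453) = 63.56°, so the elevation is 90° − 63.56° = 26.44°.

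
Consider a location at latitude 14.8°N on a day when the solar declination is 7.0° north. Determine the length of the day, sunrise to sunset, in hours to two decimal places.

The sunset hour angle satisfies cos H_s = −tan φ tan δ = -0.0324, giving H_s = 91.86°.
Day length = 2 H_s / 15° h⁻¹ = 183.72° / 15 = 12.248 h.

12.25 hours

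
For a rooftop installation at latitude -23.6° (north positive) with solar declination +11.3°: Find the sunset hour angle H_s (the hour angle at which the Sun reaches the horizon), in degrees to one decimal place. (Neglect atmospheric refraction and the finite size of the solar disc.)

cos H_s = −tan(-23.6°) · tan(11.3°) = 0.0873, so H_s = arccos(0.0873) = 84.99°.

85.0°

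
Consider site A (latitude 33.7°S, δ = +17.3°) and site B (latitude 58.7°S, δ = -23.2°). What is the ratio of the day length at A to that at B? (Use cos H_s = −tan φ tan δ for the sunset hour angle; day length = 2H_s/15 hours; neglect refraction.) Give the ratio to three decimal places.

A: H_s = arccos(−tan -33.7° · tan 17.3°) = 78.01°, so 2H_s/15 = 10.4013 h.
B: H_s = arccos(−tan -58.7° · tan -23.2°) = 134.82°, so 2H_s/15 = 17.9760 h.
Ratio A/B = 10.4013 / 17.9760 = 0.5786.

0.579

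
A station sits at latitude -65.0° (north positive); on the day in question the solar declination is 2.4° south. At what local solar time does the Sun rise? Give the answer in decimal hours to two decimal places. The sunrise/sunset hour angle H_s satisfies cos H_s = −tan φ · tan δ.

−tan φ tan δ = −(-2.1445)(-0.0419) = -0.0899; H_s = arccos(-0.0899) = 95.16°.
Sunrise is at 12 − H_s/15 = 12 − 6.344 = 5.656 h local solar time.

5.66 h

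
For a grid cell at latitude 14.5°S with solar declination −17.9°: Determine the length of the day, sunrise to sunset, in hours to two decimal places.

12.64 hours

−tan φ tan δ = −(-0.2586)(-0.3230) = -0.0835; H_s = arccos(-0.0835) = 94.79°.
Day length = 2 H_s / 15° h⁻¹ = 189.58° / 15 = 12.639 h.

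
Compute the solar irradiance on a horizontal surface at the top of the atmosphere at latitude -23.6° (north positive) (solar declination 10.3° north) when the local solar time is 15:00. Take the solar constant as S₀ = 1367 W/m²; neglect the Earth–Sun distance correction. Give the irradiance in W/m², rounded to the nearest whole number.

Hour angle H = 15° × (15 − 12) = 45.00°.
cos θ_z = sin φ sin δ + cos φ cos δ cos H = (-0.4003)(0.1788) + (0.9164)(0.9839)(0.7071) = 0.5660.
Top-of-atmosphere irradiance = S₀ cos θ_z = 1367 × 0.5660 = 773.72 W/m².

774 W/m²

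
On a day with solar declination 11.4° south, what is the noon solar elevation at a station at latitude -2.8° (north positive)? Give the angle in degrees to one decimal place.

81.4°

At local solar noon the hour angle is zero, so the elevation is 90° − |φ − δ| = 90° − |-2.8° − (-11.4°)| = 90° − 8.6° = 81.4°.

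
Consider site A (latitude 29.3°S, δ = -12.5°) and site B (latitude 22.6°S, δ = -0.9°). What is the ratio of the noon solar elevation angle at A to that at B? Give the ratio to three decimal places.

1.072

A: 90° − |-29.3 − (-12.5)| = 73.20°.
B: 90° − |-22.6 − (-0.9)| = 68.30°.
Ratio A/B = 73.2000 / 68.3000 = 1.0717.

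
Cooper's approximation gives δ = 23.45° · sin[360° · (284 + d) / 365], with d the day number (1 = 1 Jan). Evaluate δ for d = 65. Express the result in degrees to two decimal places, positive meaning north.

360 × (284 + 65) / 365 = 344.219°; sin(344.219°) = -0.2720.
δ = 23.45 × -0.2720 = -6.378° ≈ -6.38°.

-6.38°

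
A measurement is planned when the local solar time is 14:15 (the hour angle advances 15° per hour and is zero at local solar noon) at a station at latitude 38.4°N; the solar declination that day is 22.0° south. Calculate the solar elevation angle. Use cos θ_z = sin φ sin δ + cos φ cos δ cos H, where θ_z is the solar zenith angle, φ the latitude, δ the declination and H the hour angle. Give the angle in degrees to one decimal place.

21.8°

Hour angle H = 15° × (14.25 − 12) = 33.75°.
cos θ_z = sin(38.4°) sin(-22.0°) + cos(38.4°) cos(-22.0°) cos(33.75°) = -0.2327 + 0.6042 = 0.3715.
θ_z = arccos(0.3715) = 68.19°, so the elevation is 90° − 68.19° = 21.81°.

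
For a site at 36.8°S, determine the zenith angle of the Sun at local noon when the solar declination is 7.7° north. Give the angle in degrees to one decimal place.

44.5°

At local solar noon the hour angle is zero, so the zenith angle is |φ − δ| = |-36.8° − (7.7°)| = 44.5°.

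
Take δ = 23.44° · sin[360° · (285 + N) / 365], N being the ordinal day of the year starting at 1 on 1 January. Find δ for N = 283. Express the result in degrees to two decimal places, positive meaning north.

360 × (285 + 283) / 365 = 560.219°; sin(560.219°) = -0.3456.
δ = 23.44 × -0.3456 = -8.101° ≈ -8.10°.

-8.10°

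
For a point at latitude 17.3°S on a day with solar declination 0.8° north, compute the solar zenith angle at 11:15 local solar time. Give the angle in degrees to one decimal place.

21.2°

Hour angle H = 15° × (11.25 − 12) = -11.25°.
With φ = -17.3°, δ = 0.8°, H = -11.25°: sin φ sin δ = -0.0042, cos φ cos δ cos H = 0.9363, so cos θ_z = 0.9321.
θ_z = arccos(0.9321) = 21.24°.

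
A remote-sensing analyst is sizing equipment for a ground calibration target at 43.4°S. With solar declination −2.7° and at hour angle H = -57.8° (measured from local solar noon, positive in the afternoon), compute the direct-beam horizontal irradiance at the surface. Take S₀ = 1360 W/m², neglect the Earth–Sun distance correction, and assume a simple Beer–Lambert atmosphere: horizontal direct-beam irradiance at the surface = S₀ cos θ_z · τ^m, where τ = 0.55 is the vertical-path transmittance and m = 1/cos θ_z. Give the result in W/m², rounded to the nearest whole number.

137 W/m²

cos θ_z = sin(-43.4°) sin(-2.7°) + cos(-43.4°) cos(-2.7°) cos(-57.80°) = 0.0324 + 0.3867 = 0.4191.
Air mass m = 1/cos θ_z = 1/0.4191 = 2.386; τ^m = 0.55^2.386 = 0.2402.
Surface direct beam = 1360 × 0.4191 × 0.2402 = 136.91 W/m².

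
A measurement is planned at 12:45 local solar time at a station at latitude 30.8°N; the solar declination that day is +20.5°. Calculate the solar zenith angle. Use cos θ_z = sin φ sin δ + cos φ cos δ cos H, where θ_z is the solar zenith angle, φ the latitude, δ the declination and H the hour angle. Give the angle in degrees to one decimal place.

Hour angle H = 15° × (12.75 − 12) = 11.25°.
cos θ_z = sin(30.8°) sin(20.5°) + cos(30.8°) cos(20.5°) cos(11.25°) = 0.1793 + 0.7891 = 0.9684.
θ_z = arccos(0.9684) = 14.44°.

14.4°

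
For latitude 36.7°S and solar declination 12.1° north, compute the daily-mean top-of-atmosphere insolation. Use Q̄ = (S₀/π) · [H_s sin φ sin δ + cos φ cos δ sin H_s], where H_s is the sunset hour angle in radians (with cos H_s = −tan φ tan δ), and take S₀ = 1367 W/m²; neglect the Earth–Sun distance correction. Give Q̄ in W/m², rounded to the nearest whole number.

260 W/m²

−tan φ tan δ = −(-0.7454)(0.2144) = 0.1598; H_s = arccos(0.1598) = 80.80°. In radians, H_s = 1.4102.
H_s sin φ sin δ = 1.4102 × -0.5976 × 0.2096 = -0.1766.
cos φ cos δ sin H_s = 0.8018 × 0.9778 × 0.9871 = 0.7739.
Q̄ = (1367/π) × (-0.1766 + 0.7739) = 435.13 × 0.5973 = 259.90 W/m².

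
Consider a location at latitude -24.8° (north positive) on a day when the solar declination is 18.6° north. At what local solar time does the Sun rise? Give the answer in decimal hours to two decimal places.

6.60 h

−tan φ tan δ = −(-0.4621)(0.3365) = 0.1555; H_s = arccos(0.1555) = 81.05°.
Sunrise is at 12 − H_s/15 = 12 − 5.403 = 6.597 h local solar time.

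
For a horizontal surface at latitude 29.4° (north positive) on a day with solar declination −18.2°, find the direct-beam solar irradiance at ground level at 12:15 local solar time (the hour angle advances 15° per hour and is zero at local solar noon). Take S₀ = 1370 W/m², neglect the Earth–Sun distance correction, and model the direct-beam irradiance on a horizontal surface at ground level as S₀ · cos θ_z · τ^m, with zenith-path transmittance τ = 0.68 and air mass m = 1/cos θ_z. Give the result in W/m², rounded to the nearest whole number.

Hour angle H = 15° × (12.25 − 12) = 3.75°.
cos θ_z = sin φ sin δ + cos φ cos δ cos H = (0.4909)(-0.3123) + (0.8712)(0.9500)(0.9979) = 0.6726.
Air mass m = 1/cos θ_z = 1/0.6726 = 1.487; τ^m = 0.68^1.487 = 0.5636.
Surface direct beam = 1370 × 0.6726 × 0.5636 = 519.34 W/m².

519 W/m²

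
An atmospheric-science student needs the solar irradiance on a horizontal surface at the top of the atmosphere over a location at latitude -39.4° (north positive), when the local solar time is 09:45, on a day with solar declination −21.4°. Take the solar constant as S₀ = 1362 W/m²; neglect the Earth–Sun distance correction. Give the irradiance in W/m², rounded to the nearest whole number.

Hour angle H = 15° × (9.75 − 12) = -33.75°.
cos θ_z = sin(-39.4°) sin(-21.4°) + cos(-39.4°) cos(-21.4°) cos(-33.75°) = 0.2316 + 0.5982 = 0.8298.
Top-of-atmosphere irradiance = S₀ cos θ_z = 1362 × 0.8298 = 1130.19 W/m².

1130 W/m²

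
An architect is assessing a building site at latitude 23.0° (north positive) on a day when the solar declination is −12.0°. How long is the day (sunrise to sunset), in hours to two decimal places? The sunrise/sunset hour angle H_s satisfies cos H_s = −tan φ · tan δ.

11.31 hours

−tan φ tan δ = −(0.4245)(-0.2126) = 0.0902; H_s = arccos(0.0902) = 84.82°.
Day length = 2 H_s / 15° h⁻¹ = 169.64° / 15 = 11.309 h.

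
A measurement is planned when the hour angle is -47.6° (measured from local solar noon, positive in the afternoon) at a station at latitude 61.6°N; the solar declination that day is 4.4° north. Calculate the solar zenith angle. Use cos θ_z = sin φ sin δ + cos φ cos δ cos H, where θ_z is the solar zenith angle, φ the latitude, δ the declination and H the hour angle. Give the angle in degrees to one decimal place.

cos θ_z = sin φ sin δ + cos φ cos δ cos H = (0.8796)(0.0767) + (0.4756)(0.9971)(0.6743) = 0.3872.
θ_z = arccos(0.3872) = 67.22°.

67.2°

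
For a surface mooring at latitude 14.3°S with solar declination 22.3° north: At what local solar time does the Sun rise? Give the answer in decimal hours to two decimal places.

The sunset hour angle satisfies cos H_s = −tan φ tan δ = 0.1045, giving H_s = 84.00°.
Sunrise is at 12 − H_s/15 = 12 − 5.600 = 6.400 h local solar time.

6.40 h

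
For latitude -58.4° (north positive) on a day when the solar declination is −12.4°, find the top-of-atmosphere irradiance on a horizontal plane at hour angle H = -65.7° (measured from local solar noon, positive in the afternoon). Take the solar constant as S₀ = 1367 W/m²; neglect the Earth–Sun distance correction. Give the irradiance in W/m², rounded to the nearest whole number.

538 W/m²

With φ = -58.4°, δ = -12.4°, H = -65.70°: sin φ sin δ = 0.1829, cos φ cos δ cos H = 0.2106, so cos θ_z = 0.3935.
Top-of-atmosphere irradiance = S₀ cos θ_z = 1367 × 0.3935 = 537.91 W/m².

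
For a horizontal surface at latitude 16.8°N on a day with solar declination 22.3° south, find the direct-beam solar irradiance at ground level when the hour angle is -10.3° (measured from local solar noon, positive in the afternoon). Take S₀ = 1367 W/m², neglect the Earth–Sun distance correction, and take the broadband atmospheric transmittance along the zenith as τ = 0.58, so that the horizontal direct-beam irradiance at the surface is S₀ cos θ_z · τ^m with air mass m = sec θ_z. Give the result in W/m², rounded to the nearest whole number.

509 W/m²

cos θ_z = sin(16.8°) sin(-22.3°) + cos(16.8°) cos(-22.3°) cos(-10.30°) = -0.1097 + 0.8714 = 0.7617.
Air mass m = 1/cos θ_z = 1/0.7617 = 1.313; τ^m = 0.58^1.313 = 0.4891.
Surface direct beam = 1367 × 0.7617 × 0.4891 = 509.27 W/m².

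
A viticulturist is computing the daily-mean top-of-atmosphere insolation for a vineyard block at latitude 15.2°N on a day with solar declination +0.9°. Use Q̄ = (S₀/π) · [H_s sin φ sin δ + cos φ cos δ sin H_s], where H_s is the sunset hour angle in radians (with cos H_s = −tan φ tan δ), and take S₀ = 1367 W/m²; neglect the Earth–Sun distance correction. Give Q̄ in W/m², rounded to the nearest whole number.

−tan φ tan δ = −(0.2717)(0.0157) = -0.0043; H_s = arccos(-0.0043) = 90.25°. In radians, H_s = 1.5752.
H_s sin φ sin δ = 1.5752 × 0.2622 × 0.0157 = 0.0065.
cos φ cos δ sin H_s = 0.9650 × 0.9999 × 1.0000 = 0.9649.
Q̄ = (1367/π) × (0.0065 + 0.9649) = 435.13 × 0.9714 = 422.69 W/m².

423 W/m²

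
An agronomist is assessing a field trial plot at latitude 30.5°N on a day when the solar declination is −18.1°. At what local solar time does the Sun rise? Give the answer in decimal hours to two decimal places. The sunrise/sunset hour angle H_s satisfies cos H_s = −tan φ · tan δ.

The sunset hour angle satisfies cos H_s = −tan φ tan δ = 0.1925, giving H_s = 78.90°.
Sunrise is at 12 − H_s/15 = 12 − 5.260 = 6.740 h local solar time.

6.74 h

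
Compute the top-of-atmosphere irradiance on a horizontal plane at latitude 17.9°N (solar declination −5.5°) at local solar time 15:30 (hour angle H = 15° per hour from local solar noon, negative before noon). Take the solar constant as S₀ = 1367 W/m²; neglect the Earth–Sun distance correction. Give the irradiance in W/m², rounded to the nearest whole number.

Hour angle H = 15° × (15.5 − 12) = 52.50°.
With φ = 17.9°, δ = -5.5°, H = 52.50°: sin φ sin δ = -0.0295, cos φ cos δ cos H = 0.5766, so cos θ_z = 0.5471.
Top-of-atmosphere irradiance = S₀ cos θ_z = 1367 × 0.5471 = 747.89 W/m².

748 W/m²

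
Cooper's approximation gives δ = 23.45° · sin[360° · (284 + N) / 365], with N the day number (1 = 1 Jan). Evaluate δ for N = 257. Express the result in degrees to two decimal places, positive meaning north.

360 × (284 + 257) / 365 = 533.589°; sin(533.589°) = 0.1117.
δ = 23.45 × 0.1117 = 2.619° ≈ +2.62°.

+2.62°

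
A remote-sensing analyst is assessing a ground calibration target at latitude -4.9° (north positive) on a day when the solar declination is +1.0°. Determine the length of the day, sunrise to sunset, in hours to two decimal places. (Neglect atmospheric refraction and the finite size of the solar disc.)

11.99 hours

The sunset hour angle satisfies cos H_s = −tan φ tan δ = 0.0015, giving H_s = 89.91°.
Day length = 2 H_s / 15° h⁻¹ = 179.82° / 15 = 11.988 h.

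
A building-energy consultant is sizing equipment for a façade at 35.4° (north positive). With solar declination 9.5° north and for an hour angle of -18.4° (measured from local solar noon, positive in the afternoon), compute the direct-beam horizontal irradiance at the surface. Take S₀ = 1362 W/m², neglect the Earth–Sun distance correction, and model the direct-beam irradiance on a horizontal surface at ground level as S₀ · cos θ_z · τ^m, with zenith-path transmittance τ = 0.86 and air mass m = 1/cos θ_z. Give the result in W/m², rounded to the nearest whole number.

cos θ_z = sin φ sin δ + cos φ cos δ cos H = (0.5793)(0.1650) + (0.8151)(0.9863)(0.9489) = 0.8584.
Air mass m = 1/cos θ_z = 1/0.8584 = 1.165; τ^m = 0.86^1.165 = 0.8389.
Surface direct beam = 1362 × 0.8584 × 0.8389 = 980.79 W/m².

981 W/m²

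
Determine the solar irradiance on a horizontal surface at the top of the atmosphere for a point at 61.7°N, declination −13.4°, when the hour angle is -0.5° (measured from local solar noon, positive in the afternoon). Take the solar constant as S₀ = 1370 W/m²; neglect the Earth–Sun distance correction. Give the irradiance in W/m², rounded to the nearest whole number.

352 W/m²

cos θ_z = sin(61.7°) sin(-13.4°) + cos(61.7°) cos(-13.4°) cos(-0.50°) = -0.2040 + 0.4612 = 0.2572.
Top-of-atmosphere irradiance = S₀ cos θ_z = 1370 × 0.2572 = 352.36 W/m².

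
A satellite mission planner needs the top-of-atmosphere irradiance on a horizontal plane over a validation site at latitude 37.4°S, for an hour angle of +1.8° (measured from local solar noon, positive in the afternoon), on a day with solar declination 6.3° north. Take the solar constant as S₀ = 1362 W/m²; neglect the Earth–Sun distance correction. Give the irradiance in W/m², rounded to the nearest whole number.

984 W/m²

cos θ_z = sin φ sin δ + cos φ cos δ cos H = (-0.6074)(0.1097) + (0.7944)(0.9940)(0.9995) = 0.7226.
Top-of-atmosphere irradiance = S₀ cos θ_z = 1362 × 0.7226 = 984.18 W/m².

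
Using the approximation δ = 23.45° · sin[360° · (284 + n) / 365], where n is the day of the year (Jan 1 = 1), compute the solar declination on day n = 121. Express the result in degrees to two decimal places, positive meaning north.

360 × (284 + 121) / 365 = 399.452°; sin(399.452°) = 0.6354.
δ = 23.45 × 0.6354 = 14.900° ≈ +14.90°.

+14.90°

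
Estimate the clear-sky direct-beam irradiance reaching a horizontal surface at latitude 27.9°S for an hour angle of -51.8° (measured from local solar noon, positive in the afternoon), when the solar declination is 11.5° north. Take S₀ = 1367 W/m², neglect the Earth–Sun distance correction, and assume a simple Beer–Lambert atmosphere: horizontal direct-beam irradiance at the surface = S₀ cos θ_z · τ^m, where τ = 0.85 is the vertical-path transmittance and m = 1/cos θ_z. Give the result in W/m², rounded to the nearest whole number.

cos θ_z = sin φ sin δ + cos φ cos δ cos H = (-0.4679)(0.1994) + (0.8838)(0.9799)(0.6184) = 0.4423.
Air mass m = 1/cos θ_z = 1/0.4423 = 2.261; τ^m = 0.85^2.261 = 0.6925.
Surface direct beam = 1367 × 0.4423 × 0.6925 = 418.70 W/m².

419 W/m²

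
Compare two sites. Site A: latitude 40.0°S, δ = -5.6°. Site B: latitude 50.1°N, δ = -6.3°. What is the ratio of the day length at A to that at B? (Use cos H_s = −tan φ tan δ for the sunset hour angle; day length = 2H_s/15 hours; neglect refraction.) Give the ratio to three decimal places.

1.149

A: H_s = arccos(−tan -40.0° · tan -5.6°) = 94.72°, so 2H_s/15 = 12.6293 h.
B: H_s = arccos(−tan 50.1° · tan -6.3°) = 82.41°, so 2H_s/15 = 10.9880 h.
Ratio A/B = 12.6293 / 10.9880 = 1.1494.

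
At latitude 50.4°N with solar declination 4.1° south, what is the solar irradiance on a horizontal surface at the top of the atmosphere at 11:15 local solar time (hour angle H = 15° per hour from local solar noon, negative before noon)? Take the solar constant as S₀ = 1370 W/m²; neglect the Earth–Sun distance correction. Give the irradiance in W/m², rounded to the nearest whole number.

779 W/m²

Hour angle H = 15° × (11.25 − 12) = -11.25°.
With φ = 50.4°, δ = -4.1°, H = -11.25°: sin φ sin δ = -0.0551, cos φ cos δ cos H = 0.6236, so cos θ_z = 0.5685.
Top-of-atmosphere irradiance = S₀ cos θ_z = 1370 × 0.5685 = 778.85 W/m².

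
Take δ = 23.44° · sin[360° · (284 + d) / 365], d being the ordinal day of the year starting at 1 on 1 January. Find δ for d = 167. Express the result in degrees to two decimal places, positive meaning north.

+23.34°

360 × (284 + 167) / 365 = 444.822°; sin(444.822°) = 0.9959.
δ = 23.44 × 0.9959 = 23.344° ≈ +23.34°.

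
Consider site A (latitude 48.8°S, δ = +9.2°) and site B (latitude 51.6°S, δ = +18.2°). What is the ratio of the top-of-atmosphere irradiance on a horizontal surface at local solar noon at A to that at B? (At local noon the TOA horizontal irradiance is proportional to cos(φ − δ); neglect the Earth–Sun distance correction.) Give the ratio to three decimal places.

A: cos θ_z = cos(-48.8° − (9.2°)) = 0.5299.
B: cos θ_z = cos(-51.6° − (18.2°)) = 0.3453.
Ratio A/B = 0.5299 / 0.3453 = 1.5346.

1.535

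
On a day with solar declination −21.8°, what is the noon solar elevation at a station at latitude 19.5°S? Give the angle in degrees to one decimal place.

87.7°

At local solar noon the hour angle is zero, so the elevation is 90° − |φ − δ| = 90° − |-19.5° − (-21.8°)| = 90° − 2.3° = 87.7°.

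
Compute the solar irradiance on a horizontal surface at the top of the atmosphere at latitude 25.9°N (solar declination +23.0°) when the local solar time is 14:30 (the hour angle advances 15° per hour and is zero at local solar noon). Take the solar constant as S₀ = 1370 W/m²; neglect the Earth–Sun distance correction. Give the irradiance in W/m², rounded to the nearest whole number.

Hour angle H = 15° × (14.5 − 12) = 37.50°.
cos θ_z = sin(25.9°) sin(23.0°) + cos(25.9°) cos(23.0°) cos(37.50°) = 0.1707 + 0.6569 = 0.8276.
Top-of-atmosphere irradiance = S₀ cos θ_z = 1370 × 0.8276 = 1133.81 W/m².

1134 W/m²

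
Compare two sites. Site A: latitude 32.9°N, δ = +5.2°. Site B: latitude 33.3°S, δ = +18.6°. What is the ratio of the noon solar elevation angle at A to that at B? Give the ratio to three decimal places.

A: 90° − |32.9 − (5.2)| = 62.30°.
B: 90° − |-33.3 − (18.6)| = 38.10°.
Ratio A/B = 62.3000 / 38.1000 = 1.6352.

1.635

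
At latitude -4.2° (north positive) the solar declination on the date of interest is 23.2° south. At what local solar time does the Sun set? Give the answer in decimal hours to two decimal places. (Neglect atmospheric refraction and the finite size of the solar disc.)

18.12 h

The sunset hour angle satisfies cos H_s = −tan φ tan δ = -0.0315, giving H_s = 91.81°.
Sunset is at 12 + H_s/15 = 12 + 6.121 = 18.121 h local solar time.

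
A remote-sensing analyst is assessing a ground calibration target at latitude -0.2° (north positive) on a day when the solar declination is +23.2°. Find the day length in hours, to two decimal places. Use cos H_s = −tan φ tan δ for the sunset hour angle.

The sunset hour angle satisfies cos H_s = −tan φ tan δ = 0.0015, giving H_s = 89.91°.
Day length = 2 H_s / 15° h⁻¹ = 179.82° / 15 = 11.988 h.

11.99 hours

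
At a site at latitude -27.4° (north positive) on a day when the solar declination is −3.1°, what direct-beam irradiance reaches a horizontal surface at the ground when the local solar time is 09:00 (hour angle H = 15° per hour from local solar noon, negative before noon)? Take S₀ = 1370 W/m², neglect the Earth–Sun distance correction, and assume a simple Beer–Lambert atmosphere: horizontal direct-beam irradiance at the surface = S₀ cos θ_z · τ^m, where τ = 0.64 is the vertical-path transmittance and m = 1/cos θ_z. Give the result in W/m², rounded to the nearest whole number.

450 W/m²

Hour angle H = 15° × (9 − 12) = -45.00°.
cos θ_z = sin(-27.4°) sin(-3.1°) + cos(-27.4°) cos(-3.1°) cos(-45.00°) = 0.0249 + 0.6269 = 0.6518.
Air mass m = 1/cos θ_z = 1/0.6518 = 1.534; τ^m = 0.64^1.534 = 0.5043.
Surface direct beam = 1370 × 0.6518 × 0.5043 = 450.32 W/m².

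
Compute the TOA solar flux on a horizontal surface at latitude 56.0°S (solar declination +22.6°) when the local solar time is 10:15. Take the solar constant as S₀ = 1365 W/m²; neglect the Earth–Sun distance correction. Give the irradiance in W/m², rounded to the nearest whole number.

Hour angle H = 15° × (10.25 − 12) = -26.25°.
cos θ_z = sin φ sin δ + cos φ cos δ cos H = (-0.8290)(0.3843) + (0.5592)(0.9232)(0.8969) = 0.1444.
Top-of-atmosphere irradiance = S₀ cos θ_z = 1365 × 0.1444 = 197.11 W/m².

197 W/m²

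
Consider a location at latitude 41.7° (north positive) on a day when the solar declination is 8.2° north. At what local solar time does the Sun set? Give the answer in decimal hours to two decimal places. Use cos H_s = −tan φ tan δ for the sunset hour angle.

18.49 h

cos H_s = −tan(41.7°) · tan(8.2°) = -0.1284, so H_s = arccos(-0.1284) = 97.38°.
Sunset is at 12 + H_s/15 = 12 + 6.492 = 18.492 h local solar time.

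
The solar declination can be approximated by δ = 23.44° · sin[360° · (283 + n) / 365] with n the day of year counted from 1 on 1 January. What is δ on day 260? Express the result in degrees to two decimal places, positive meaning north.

+1.81°

360 × (283 + 260) / 365 = 535.562°; sin(535.562°) = 0.0774.
δ = 23.44 × 0.0774 = 1.814° ≈ +1.81°.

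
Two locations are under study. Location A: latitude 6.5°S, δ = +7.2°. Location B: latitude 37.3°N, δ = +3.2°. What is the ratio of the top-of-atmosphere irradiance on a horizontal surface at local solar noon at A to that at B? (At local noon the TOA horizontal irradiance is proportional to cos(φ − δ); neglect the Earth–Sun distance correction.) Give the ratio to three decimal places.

A: cos θ_z = cos(-6.5° − (7.2°)) = 0.9715.
B: cos θ_z = cos(37.3° − (3.2°)) = 0.8281.
Ratio A/B = 0.9715 / 0.8281 = 1.1732.

1.173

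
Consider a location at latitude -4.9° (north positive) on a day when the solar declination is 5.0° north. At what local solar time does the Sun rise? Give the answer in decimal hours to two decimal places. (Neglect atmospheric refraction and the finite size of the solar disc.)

The sunset hour angle satisfies cos H_s = −tan φ tan δ = 0.0075, giving H_s = 89.57°.
Sunrise is at 12 − H_s/15 = 12 − 5.971 = 6.029 h local solar time.

6.03 h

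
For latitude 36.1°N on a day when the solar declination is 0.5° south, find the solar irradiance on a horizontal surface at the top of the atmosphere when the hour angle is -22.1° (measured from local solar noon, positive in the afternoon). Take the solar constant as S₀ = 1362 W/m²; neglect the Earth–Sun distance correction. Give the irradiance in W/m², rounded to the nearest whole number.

With φ = 36.1°, δ = -0.5°, H = -22.10°: sin φ sin δ = -0.0051, cos φ cos δ cos H = 0.7486, so cos θ_z = 0.7435.
Top-of-atmosphere irradiance = S₀ cos θ_z = 1362 × 0.7435 = 1012.65 W/m².

1013 W/m²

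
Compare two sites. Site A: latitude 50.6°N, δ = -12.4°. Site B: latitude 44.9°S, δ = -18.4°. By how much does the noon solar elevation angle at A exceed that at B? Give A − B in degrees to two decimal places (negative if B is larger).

-36.50°

A: 90° − |50.6 − (-12.4)| = 27.00°.
B: 90° − |-44.9 − (-18.4)| = 63.50°.
A − B = 27.00 − 63.50 = -36.50°.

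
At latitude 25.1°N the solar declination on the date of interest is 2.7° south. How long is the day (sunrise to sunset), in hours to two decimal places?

cos H_s = −tan(25.1°) · tan(-2.7°) = 0.0221, so H_s = arccos(0.0221) = 88.73°.
Day length = 2 H_s / 15° h⁻¹ = 177.46° / 15 = 11.831 h.

11.83 hours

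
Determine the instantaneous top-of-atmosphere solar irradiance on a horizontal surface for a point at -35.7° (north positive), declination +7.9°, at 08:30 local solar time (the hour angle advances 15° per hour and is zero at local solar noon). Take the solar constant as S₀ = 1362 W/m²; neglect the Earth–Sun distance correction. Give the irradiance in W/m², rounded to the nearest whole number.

Hour angle H = 15° × (8.5 − 12) = -52.50°.
With φ = -35.7°, δ = 7.9°, H = -52.50°: sin φ sin δ = -0.0802, cos φ cos δ cos H = 0.4897, so cos θ_z = 0.4095.
Top-of-atmosphere irradiance = S₀ cos θ_z = 1362 × 0.4095 = 557.74 W/m².

558 W/m²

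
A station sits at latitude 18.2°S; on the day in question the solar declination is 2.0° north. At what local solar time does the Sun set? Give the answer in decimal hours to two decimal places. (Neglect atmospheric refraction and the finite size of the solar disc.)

−tan φ tan δ = −(-0.3288)(0.0349) = 0.0115; H_s = arccos(0.0115) = 89.34°.
Sunset is at 12 + H_s/15 = 12 + 5.956 = 17.956 h local solar time.

17.96 h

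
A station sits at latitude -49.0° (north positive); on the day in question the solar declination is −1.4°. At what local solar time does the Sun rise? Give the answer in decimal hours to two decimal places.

The sunset hour angle satisfies cos H_s = −tan φ tan δ = -0.0281, giving H_s = 91.61°.
Sunrise is at 12 − H_s/15 = 12 − 6.107 = 5.893 h local solar time.

5.89 h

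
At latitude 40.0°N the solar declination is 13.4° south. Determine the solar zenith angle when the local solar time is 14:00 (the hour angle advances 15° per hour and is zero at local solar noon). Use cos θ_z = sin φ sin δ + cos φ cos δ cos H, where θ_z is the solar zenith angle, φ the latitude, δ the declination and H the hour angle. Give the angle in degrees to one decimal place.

Hour angle H = 15° × (14 − 12) = 30.00°.
With φ = 40.0°, δ = -13.4°, H = 30.00°: sin φ sin δ = -0.1490, cos φ cos δ cos H = 0.6454, so cos θ_z = 0.4964.
θ_z = arccos(0.4964) = 60.24°.

60.2°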